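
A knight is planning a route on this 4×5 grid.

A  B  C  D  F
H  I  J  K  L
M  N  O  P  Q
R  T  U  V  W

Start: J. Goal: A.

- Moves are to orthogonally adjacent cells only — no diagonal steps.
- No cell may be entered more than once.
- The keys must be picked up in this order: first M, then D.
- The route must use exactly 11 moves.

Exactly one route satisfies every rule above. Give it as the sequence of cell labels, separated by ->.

J -> I -> H -> M -> N -> O -> P -> K -> D -> C -> B -> A

The waypoints must appear in the order M, D, with no cell reused.
Route from J: 2× left (reaching H), down to M, 3× right (reaching P), 2× up (reaching D), 3× left (reaching A) — 11 moves in all.
Check: order respected (M at step 3, D at step 8); 11 moves as required.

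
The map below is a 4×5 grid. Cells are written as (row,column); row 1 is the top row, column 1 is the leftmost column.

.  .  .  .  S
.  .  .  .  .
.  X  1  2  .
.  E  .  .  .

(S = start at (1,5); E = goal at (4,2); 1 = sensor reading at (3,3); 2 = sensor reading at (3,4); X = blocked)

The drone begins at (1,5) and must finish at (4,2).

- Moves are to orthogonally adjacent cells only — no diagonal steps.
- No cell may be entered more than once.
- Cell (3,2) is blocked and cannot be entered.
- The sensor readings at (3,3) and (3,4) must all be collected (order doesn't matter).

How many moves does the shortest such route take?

Any route passes through (3,3) and (3,4) in some order between (1,5) and (4,2). Summing Manhattan distances along each leg and taking the cheapest ordering ((1,5) → (3,4) → (3,3) → (4,2)) gives a lower bound of 3 + 1 + 2 = 6 moves.
A route of 6 moves achieves this: (1,5) → (2,5) → (3,5) → (3,4) → (3,3) → (4,3) → (4,2).
Since 6 matches the lower bound, it is optimal.

6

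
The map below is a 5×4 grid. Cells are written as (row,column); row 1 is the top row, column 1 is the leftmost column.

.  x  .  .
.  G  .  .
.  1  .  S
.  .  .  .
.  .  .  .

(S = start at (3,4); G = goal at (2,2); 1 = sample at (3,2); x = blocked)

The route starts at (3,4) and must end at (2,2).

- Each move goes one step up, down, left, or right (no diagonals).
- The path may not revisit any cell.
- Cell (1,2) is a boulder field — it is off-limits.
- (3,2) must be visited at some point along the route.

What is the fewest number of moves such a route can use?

3

Any route passes through (3,2) somewhere between (3,4) and (2,2). Summing Manhattan distances along the two legs ((3,4) → (3,2) → (2,2)) gives a lower bound of 2 + 1 = 3 moves.
A route of 3 moves achieves this: (3,4) → (3,3) → (3,2) → (2,2).
Since 3 matches the lower bound, it is optimal.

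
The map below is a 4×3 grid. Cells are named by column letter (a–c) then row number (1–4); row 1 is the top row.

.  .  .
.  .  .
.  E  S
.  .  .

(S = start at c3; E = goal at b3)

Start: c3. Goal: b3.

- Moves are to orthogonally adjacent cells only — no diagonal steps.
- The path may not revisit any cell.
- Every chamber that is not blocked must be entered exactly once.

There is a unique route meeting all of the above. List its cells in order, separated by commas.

c3, c4, b4, a4, a3, a2, a1, b1, c1, c2, b2, b3

Need to visit all 12 open cells exactly once, starting at c3 and ending at b3.
Cell c4 has only two open neighbours (c3 and b4), so the path must pass straight through it: one of those is the cell it's entered from and the other is where it exits.
Route from c3: down 1 to c4, left 2 to a4, up 3 to a1, right 2 to c1, down 1 to c2, left 1 to b2, down 1 to b3 — 11 moves in all.
Check: all 12 open cells covered.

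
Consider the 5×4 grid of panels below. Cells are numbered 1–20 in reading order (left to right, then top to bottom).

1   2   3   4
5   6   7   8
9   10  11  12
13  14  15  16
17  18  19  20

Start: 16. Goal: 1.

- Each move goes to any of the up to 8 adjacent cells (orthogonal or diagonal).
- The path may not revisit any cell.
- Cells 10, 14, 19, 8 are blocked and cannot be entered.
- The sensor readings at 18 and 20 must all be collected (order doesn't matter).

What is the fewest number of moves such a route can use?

7

Any route passes through 18 and 20 in some order between 16 and 1. Summing Chebyshev distances along each leg and taking the cheapest ordering (16 → 20 → 18 → 1) gives a lower bound of 1 + 2 + 4 = 7 moves.
A route of 7 moves achieves this: 16 → 20 → 15 → 18 → 13 → 9 → 5 → 1.
Since 7 matches the lower bound, it is optimal.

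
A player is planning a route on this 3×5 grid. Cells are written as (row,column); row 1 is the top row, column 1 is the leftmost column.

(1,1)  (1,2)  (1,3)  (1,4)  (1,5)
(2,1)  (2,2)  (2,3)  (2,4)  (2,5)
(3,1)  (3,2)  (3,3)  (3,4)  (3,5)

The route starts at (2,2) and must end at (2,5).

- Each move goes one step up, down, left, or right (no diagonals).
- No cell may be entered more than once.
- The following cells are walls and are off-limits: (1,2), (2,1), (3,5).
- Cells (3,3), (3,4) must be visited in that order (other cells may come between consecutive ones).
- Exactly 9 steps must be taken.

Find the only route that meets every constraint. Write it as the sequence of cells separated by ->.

The waypoints must appear in the order (3,3), (3,4), with no cell reused.
Route from (2,2): down 1 to (3,2), right 2 to (3,4), up 1 to (2,4), left 1 to (2,3), up 1 to (1,3), right 2 to (1,5), down 1 to (2,5) — 9 moves in all.
Check: order respected ((3,3) at step 2, (3,4) at step 3); 9 moves as required.

(2,2) -> (3,2) -> (3,3) -> (3,4) -> (2,4) -> (2,3) -> (1,3) -> (1,4) -> (1,5) -> (2,5)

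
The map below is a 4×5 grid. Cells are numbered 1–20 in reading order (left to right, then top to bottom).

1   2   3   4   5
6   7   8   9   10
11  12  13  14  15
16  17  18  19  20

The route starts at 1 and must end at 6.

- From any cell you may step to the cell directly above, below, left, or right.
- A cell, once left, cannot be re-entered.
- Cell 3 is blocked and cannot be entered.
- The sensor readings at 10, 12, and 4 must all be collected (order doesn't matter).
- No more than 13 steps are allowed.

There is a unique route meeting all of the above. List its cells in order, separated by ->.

1 -> 2 -> 7 -> 8 -> 9 -> 4 -> 5 -> 10 -> 15 -> 14 -> 13 -> 12 -> 11 -> 6

The 13-move cap with required stops at 10, 12, 4 leaves no slack for detours.
Route from 1: right 1 to 2, down 1 to 7, right 2 to 9, up 1 to 4, right 1 to 5, down 2 to 15, left 4 to 11, up 1 to 6 — 13 moves in all.
Check: all required cells visited; 13 ≤ 13 moves.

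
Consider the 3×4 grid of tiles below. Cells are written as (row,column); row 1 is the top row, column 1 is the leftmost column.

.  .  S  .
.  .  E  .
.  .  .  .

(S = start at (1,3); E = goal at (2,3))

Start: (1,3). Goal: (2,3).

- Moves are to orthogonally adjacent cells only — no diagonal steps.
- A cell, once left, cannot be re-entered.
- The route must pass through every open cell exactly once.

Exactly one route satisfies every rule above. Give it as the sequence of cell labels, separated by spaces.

(1,3) (1,4) (2,4) (3,4) (3,3) (3,2) (3,1) (2,1) (1,1) (1,2) (2,2) (2,3)

Need to visit all 12 open cells exactly once, starting at (1,3) and ending at (2,3).
Cell (1,1) has only two open neighbours ((2,1) and (1,2)), so the path must pass straight through it: one of those is the cell it's entered from and the other is where it exits.
Route from (1,3): right to (1,4), 2× down (reaching (3,4)), 3× left (reaching (3,1)), 2× up (reaching (1,1)), right to (1,2), down to (2,2), right to (2,3) — 11 moves in all.
Check: all 12 open cells covered.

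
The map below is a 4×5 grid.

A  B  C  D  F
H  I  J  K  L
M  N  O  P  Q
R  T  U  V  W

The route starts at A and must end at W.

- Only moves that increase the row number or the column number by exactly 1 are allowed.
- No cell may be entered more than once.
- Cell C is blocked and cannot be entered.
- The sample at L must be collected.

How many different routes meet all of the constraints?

2

A right/down-only route from A to W makes exactly 3 down-moves and 4 right-moves in some order.
With no other constraints that would be C(7,3) = 35 routes.
Split at L and multiply the segment counts (each segment already excludes blocked cells): A→L: 2; L→W: 1; product = 2.
That gives 2 routes.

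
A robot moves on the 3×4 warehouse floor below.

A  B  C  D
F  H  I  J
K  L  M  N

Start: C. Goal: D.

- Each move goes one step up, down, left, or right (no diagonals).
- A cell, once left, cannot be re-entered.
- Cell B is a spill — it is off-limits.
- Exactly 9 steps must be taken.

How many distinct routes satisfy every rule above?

Need simple routes of exactly 9 moves from C to D (Manhattan distance 1, so 4 moves are spent on a detour and 4 undoing it).
Enumerating: C I H F K L M N J D.
That gives 1 route.

1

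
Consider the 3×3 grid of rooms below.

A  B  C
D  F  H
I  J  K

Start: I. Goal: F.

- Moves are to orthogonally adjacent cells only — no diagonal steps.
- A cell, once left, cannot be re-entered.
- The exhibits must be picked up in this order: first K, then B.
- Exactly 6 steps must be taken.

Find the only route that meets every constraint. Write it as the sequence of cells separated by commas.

The waypoints must appear in the order K, B, with no cell reused.
Route from I: 2× right (reaching K), 2× up (reaching C), left to B, down to F — 6 moves in all.
Check: order respected (K at step 2, B at step 5); 6 moves as required.

I, J, K, H, C, B, F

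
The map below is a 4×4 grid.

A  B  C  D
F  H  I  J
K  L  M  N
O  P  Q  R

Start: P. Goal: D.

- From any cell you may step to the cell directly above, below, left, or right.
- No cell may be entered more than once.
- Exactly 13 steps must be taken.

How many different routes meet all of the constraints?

Need simple routes of exactly 13 moves from P to D (Manhattan distance 5, so 4 moves are spent on a detour and 4 undoing it).
Branch systematically from the start, pruning whenever the remaining move budget drops below the Manhattan distance to D or differs from it in parity. Grouping the completions by first move — via L: 5; via O: 11; via Q: 11 — and summing: 5 + 11 + 11 = 27.
That gives 27 routes.

27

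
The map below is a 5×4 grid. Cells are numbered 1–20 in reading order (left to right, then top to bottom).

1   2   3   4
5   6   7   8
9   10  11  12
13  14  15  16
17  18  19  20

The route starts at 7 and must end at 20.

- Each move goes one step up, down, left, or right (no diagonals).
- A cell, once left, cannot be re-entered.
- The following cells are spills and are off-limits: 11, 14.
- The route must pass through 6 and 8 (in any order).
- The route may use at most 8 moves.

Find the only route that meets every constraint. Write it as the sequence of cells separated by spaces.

The budget equals the shortest possible length, so every move has to be on a shortest route through the required cells.
Route from 7: left to 6, up to 2, 2× right (reaching 4), 4× down (reaching 20) — 8 moves in all.
Check: all required cells visited; 8 ≤ 8 moves.

7 6 2 3 4 8 12 16 20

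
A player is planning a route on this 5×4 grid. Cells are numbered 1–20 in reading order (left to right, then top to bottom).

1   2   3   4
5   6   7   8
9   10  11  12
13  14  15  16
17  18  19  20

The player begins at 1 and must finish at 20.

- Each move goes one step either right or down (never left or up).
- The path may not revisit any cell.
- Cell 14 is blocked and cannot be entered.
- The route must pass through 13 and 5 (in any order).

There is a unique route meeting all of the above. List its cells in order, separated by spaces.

Moves only go right or down, so the column and row indices never decrease.
Route from 1: down 4 to 17, right 3 to 20 — 7 moves in all.
Check: all required cells visited.

1 5 9 13 17 18 19 20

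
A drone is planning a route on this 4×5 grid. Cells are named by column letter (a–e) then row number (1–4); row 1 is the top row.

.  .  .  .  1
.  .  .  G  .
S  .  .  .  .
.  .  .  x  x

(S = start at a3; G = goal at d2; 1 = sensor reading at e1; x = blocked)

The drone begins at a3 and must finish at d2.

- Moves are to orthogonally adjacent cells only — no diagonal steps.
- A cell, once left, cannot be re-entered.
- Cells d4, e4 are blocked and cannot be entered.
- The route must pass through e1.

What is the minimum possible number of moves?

8

Any route passes through e1 somewhere between a3 and d2. Summing Manhattan distances along the two legs (a3 → e1 → d2) gives a lower bound of 6 + 2 = 8 moves.
A route of 8 moves achieves this: a3 → a2 → a1 → b1 → c1 → d1 → e1 → e2 → d2.
Since 8 matches the lower bound, it is optimal.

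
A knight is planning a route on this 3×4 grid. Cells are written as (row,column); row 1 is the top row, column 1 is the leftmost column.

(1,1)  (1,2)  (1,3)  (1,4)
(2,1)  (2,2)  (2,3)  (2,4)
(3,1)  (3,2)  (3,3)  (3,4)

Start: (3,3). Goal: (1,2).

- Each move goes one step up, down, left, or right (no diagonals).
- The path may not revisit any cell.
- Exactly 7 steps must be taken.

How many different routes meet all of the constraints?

5

Need simple routes of exactly 7 moves from (3,3) to (1,2) (Manhattan distance 3, so 2 moves are spent on a detour and 2 undoing it).
Enumerating: (3,3) (2,3) (2,2) (3,2) (3,1) (2,1) (1,1) (1,2) | (3,3) (3,2) (2,2) (2,3) (2,4) (1,4) (1,3) (1,2) | (3,3) (3,2) (3,1) (2,1) (2,2) (2,3) (1,3) (1,2) | (3,3) (3,4) (2,4) (1,4) (1,3) (2,3) (2,2) (1,2) | (3,3) (3,4) (2,4) (2,3) (2,2) (2,1) (1,1) (1,2).
That gives 5 routes.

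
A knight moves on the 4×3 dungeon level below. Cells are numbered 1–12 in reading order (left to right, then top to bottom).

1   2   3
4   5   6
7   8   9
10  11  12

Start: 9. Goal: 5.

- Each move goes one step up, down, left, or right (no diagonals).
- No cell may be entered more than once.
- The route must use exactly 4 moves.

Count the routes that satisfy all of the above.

Need simple routes of exactly 4 moves from 9 to 5 (Manhattan distance 2, so 1 moves are spent on a detour and 1 undoing it).
Enumerating: 9 6 3 2 5 | 9 12 11 8 5 | 9 8 7 4 5.
That gives 3 routes.

3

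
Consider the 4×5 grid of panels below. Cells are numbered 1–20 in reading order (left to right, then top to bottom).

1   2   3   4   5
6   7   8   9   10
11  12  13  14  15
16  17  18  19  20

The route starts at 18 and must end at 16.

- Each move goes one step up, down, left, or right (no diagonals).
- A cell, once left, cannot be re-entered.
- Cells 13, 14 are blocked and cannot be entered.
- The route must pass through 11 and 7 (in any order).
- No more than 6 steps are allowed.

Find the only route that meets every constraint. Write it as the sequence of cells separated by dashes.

The 6-move cap with required stops at 11, 7 leaves no slack for detours.
Route from 18: left to 17, 2× up (reaching 7), left to 6, 2× down (reaching 16) — 6 moves in all.
Check: all required cells visited; 6 ≤ 6 moves.

18 - 17 - 12 - 7 - 6 - 11 - 16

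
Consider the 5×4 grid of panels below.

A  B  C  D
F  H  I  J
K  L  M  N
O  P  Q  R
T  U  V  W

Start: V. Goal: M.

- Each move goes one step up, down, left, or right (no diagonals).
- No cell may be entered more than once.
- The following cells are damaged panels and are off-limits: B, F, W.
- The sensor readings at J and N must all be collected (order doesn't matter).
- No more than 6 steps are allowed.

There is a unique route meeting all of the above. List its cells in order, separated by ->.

V -> Q -> R -> N -> J -> I -> M

The budget equals the shortest possible length, so every move has to be on a shortest route through the required cells.
Route from V: up to Q, right to R, 2× up (reaching J), left to I, down to M — 6 moves in all.
Check: all required cells visited; 6 ≤ 6 moves.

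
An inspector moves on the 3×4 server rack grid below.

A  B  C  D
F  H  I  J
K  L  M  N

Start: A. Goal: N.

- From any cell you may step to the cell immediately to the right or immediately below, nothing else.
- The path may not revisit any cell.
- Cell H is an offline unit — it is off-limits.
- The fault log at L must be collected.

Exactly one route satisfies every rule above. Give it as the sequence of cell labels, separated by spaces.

A F K L M N

Moves only go right or down, so the column and row indices never decrease.
Route from A: 2× down (reaching K), 3× right (reaching N) — 5 moves in all.
Check: all required cells visited.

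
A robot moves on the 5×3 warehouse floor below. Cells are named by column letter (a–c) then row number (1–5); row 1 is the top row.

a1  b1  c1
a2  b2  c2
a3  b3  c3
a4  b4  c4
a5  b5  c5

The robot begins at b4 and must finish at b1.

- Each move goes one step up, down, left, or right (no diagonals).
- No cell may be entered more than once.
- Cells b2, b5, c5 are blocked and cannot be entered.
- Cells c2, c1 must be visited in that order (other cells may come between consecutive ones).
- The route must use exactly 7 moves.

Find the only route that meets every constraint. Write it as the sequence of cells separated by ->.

b4 -> a4 -> a3 -> b3 -> c3 -> c2 -> c1 -> b1

The waypoints must appear in the order c2, c1, with no cell reused.
Route from b4: left 1 to a4, up 1 to a3, right 2 to c3, up 2 to c1, left 1 to b1 — 7 moves in all.
Check: order respected (c2 at step 5, c1 at step 6); 7 moves as required.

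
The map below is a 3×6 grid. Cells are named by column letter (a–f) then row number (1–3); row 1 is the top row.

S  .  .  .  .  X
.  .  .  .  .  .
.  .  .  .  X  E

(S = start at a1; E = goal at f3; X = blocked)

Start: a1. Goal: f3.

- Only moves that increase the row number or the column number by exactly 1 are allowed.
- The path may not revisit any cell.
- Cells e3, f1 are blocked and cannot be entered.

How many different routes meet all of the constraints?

A right/down-only route from a1 to f3 makes exactly 2 down-moves and 5 right-moves in some order.
With no other constraints that would be C(7,2) = 21 routes.
Subtract routes through each blocked cell (inclusion–exclusion for overlaps): − through f1: 1 − through e3: 15 → 5.
That gives 5 routes.

5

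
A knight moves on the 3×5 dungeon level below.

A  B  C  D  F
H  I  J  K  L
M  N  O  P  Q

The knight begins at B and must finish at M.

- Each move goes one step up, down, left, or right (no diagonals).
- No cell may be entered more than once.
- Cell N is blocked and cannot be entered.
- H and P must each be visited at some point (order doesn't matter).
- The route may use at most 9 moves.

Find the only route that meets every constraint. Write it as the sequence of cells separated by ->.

B -> C -> D -> K -> P -> O -> J -> I -> H -> M

The budget equals the shortest possible length, so every move has to be on a shortest route through the required cells.
Route from B: right 2 to D, down 2 to P, left 1 to O, up 1 to J, left 2 to H, down 1 to M — 9 moves in all.
Check: all required cells visited; 9 ≤ 9 moves.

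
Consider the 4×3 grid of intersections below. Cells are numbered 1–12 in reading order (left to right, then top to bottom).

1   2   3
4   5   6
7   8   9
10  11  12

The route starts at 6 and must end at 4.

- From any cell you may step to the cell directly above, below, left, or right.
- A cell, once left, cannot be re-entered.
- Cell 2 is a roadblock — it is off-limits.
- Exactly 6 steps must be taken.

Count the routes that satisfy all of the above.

5

Need simple routes of exactly 6 moves from 6 to 4 (Manhattan distance 2, so 2 moves are spent on a detour and 2 undoing it).
Enumerating: 6 9 12 11 8 5 4 | 6 9 12 11 8 7 4 | 6 9 12 11 10 7 4 | 6 9 8 11 10 7 4 | 6 5 8 11 10 7 4.
That gives 5 routes.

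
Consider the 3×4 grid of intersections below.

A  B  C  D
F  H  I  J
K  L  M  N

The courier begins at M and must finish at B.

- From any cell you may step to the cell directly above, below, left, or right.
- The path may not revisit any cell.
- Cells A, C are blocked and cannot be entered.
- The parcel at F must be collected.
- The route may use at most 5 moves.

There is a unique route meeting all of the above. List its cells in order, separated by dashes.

M - L - K - F - H - B

Any route must reach F and still end at B within 5 moves, so the order of the required stops is forced.
Route from M: left 2 to K, up 1 to F, right 1 to H, up 1 to B — 5 moves in all.
Check: all required cells visited; 5 ≤ 5 moves.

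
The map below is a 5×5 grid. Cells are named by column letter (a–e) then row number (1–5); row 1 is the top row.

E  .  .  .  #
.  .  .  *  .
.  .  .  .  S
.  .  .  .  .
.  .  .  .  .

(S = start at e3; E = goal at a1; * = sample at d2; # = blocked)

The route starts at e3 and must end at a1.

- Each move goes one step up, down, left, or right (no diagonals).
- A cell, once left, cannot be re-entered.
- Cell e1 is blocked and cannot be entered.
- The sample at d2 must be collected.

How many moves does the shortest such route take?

6

Any route passes through d2 somewhere between e3 and a1. Summing Manhattan distances along the two legs (e3 → d2 → a1) gives a lower bound of 2 + 4 = 6 moves.
A route of 6 moves achieves this: e3 → e2 → d2 → d1 → c1 → b1 → a1.
Since 6 matches the lower bound, it is optimal.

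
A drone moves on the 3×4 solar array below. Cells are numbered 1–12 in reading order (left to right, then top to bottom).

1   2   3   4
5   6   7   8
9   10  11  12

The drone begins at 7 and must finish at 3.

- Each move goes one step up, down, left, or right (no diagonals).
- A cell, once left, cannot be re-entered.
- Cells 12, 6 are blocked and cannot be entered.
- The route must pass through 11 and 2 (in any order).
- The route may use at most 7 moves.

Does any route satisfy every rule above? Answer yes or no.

One route that works: 7 → 11 → 10 → 9 → 5 → 1 → 2 → 3.

yes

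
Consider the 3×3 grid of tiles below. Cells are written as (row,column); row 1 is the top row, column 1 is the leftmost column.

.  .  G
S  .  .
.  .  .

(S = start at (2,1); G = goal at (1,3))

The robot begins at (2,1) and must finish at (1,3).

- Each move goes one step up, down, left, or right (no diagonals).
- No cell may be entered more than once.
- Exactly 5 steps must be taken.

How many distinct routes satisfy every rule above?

5

Need simple routes of exactly 5 moves from (2,1) to (1,3) (Manhattan distance 3, so 1 moves are spent on a detour and 1 undoing it).
Enumerating: (2,1) (1,1) (1,2) (2,2) (2,3) (1,3) | (2,1) (3,1) (3,2) (2,2) (1,2) (1,3) | (2,1) (3,1) (3,2) (2,2) (2,3) (1,3) | (2,1) (3,1) (3,2) (3,3) (2,3) (1,3) | (2,1) (2,2) (3,2) (3,3) (2,3) (1,3).
That gives 5 routes.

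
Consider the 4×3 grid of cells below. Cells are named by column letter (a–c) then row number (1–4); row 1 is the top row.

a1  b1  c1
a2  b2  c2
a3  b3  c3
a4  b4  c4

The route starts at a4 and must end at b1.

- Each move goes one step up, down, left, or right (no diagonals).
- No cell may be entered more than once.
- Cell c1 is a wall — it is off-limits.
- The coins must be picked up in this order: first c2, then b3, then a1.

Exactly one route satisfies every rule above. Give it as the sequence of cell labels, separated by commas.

a4, b4, c4, c3, c2, b2, b3, a3, a2, a1, b1

The waypoints must appear in the order c2, b3, a1, with no cell reused.
Route from a4: right 2 to c4, up 2 to c2, left 1 to b2, down 1 to b3, left 1 to a3, up 2 to a1, right 1 to b1 — 10 moves in all.
Check: order respected (c2 at step 4, b3 at step 6, a1 at step 9).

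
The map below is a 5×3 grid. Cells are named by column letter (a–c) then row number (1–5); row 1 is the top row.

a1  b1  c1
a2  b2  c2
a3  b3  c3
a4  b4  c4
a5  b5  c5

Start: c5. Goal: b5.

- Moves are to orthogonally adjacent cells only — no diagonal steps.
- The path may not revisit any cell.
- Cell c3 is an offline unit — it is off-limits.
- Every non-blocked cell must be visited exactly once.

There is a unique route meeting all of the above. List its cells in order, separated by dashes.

Need to visit all 14 open cells exactly once, starting at c5 and ending at b5.
Route from c5: up 1 to c4, left 1 to b4, up 2 to b2, right 1 to c2, up 1 to c1, left 2 to a1, down 4 to a5, right 1 to b5 — 13 moves in all.
Check: all 14 open cells covered.

c5 - c4 - b4 - b3 - b2 - c2 - c1 - b1 - a1 - a2 - a3 - a4 - a5 - b5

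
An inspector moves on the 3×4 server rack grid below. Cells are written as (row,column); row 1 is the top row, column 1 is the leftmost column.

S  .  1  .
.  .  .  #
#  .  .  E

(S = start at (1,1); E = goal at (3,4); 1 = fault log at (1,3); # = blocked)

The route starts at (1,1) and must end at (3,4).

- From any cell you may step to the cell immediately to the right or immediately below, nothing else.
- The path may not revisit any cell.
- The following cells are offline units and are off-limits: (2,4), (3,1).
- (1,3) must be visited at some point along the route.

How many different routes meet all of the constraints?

A right/down-only route from (1,1) to (3,4) makes exactly 2 down-moves and 3 right-moves in some order.
With no other constraints that would be C(5,2) = 10 routes.
Split at (1,3) and multiply the segment counts (each segment already excludes blocked cells): (1,1)→(1,3): 1; (1,3)→(3,4): 1; product = 1.
That gives 1 route.

1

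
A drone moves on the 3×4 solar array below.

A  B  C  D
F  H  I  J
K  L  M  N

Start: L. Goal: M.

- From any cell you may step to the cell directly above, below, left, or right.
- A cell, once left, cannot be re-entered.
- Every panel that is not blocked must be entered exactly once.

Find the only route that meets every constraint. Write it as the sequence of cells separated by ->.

Need to visit all 12 open cells exactly once, starting at L and ending at M.
Cell A has only two open neighbours (F and B), so the path must pass straight through it: one of those is the cell it's entered from and the other is where it exits.
Route from L: left to K, 2× up (reaching A), right to B, down to H, right to I, up to C, right to D, 2× down (reaching N), left to M — 11 moves in all.
Check: all 12 open cells covered.

L -> K -> F -> A -> B -> H -> I -> C -> D -> J -> N -> M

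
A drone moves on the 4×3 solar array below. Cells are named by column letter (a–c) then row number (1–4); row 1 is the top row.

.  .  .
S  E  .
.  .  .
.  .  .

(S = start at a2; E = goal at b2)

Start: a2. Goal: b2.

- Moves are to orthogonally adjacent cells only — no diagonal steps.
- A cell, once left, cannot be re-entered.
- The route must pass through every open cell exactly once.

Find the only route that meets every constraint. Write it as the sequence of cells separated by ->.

a2 -> a1 -> b1 -> c1 -> c2 -> c3 -> c4 -> b4 -> a4 -> a3 -> b3 -> b2

Need to visit all 12 open cells exactly once, starting at a2 and ending at b2.
Cell a4 has only two open neighbours (a3 and b4), so the path must pass straight through it: one of those is the cell it's entered from and the other is where it exits.
Route from a2: up 1 to a1, right 2 to c1, down 3 to c4, left 2 to a4, up 1 to a3, right 1 to b3, up 1 to b2 — 11 moves in all.
Check: all 12 open cells covered.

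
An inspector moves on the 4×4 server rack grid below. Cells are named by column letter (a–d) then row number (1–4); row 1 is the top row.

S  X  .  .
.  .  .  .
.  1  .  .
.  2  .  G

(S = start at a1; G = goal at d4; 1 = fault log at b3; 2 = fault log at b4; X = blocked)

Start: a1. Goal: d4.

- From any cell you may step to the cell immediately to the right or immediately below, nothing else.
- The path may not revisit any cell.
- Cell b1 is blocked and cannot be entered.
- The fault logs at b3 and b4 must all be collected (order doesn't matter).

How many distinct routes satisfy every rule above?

2

A right/down-only route from a1 to d4 makes exactly 3 down-moves and 3 right-moves in some order.
With no other constraints that would be C(6,3) = 20 routes.
A monotone route can only reach the required cells in the order b3, b4, so split there and multiply the segment counts (each segment already excludes blocked cells): a1→b3: 2; b3→b4: 1; b4→d4: 1; product = 2.
That gives 2 routes.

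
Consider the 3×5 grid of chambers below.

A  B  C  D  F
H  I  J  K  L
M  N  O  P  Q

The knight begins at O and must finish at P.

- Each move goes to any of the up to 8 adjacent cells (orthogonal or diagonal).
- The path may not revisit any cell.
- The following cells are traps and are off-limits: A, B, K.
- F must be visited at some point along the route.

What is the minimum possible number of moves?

Any route passes through F somewhere between O and P. Summing Chebyshev distances along the two legs (O → F → P) gives a lower bound of 2 + 2 = 4 moves.
That bound ignores the blocked cells. Measuring each leg by the fewest moves that actually steer around them (O→F: 3; F→P: 2) raises the lower bound to 5.
A route of 5 moves exists: O → J → D → F → L → P.
Since 5 matches that lower bound, it is optimal.

5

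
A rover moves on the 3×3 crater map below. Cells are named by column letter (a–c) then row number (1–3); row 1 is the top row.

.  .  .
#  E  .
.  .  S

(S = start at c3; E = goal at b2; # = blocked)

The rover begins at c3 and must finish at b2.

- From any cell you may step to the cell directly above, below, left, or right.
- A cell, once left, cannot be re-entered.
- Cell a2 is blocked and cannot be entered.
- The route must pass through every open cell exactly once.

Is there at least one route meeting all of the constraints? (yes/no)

no

Cell a1 has only one open neighbour but is neither the start nor the goal, so a Hamiltonian route would have to both enter and leave it through the same neighbour — impossible without revisiting.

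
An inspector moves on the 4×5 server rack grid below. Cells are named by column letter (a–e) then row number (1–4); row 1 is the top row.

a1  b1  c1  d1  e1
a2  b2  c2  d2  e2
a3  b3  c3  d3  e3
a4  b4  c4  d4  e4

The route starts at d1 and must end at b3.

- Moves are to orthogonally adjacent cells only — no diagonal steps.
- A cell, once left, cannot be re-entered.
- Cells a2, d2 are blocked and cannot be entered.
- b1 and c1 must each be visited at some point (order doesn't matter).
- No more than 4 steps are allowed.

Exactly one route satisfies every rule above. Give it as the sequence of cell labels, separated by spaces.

The budget equals the shortest possible length, so every move has to be on a shortest route through the required cells.
Route from d1: left 2 to b1, down 2 to b3 — 4 moves in all.
Check: all required cells visited; 4 ≤ 4 moves.

d1 c1 b1 b2 b3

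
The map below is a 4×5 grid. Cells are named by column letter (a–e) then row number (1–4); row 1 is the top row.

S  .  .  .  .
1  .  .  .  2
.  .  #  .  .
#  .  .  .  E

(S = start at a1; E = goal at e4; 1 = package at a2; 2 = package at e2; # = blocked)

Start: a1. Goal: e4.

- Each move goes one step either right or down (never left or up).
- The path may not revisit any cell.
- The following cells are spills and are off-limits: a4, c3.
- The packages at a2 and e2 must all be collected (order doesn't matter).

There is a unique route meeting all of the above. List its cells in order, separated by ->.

Moves only go right or down, so the column and row indices never decrease.
Route from a1: down 1 to a2, right 4 to e2, down 2 to e4 — 7 moves in all.
Check: all required cells visited.

a1 -> a2 -> b2 -> c2 -> d2 -> e2 -> e3 -> e4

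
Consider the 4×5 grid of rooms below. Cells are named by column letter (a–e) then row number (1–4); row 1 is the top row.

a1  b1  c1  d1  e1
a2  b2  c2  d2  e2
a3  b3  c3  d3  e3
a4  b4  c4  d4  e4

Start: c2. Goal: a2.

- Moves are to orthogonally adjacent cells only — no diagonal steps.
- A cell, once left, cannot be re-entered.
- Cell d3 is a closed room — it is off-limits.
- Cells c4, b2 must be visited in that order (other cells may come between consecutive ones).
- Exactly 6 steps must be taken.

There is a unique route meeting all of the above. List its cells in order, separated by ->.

c2 -> c3 -> c4 -> b4 -> b3 -> b2 -> a2

The waypoints must appear in the order c4, b2, with no cell reused.
Route from c2: down 2 to c4, left 1 to b4, up 2 to b2, left 1 to a2 — 6 moves in all.
Check: order respected (c4 at step 2, b2 at step 5); 6 moves as required.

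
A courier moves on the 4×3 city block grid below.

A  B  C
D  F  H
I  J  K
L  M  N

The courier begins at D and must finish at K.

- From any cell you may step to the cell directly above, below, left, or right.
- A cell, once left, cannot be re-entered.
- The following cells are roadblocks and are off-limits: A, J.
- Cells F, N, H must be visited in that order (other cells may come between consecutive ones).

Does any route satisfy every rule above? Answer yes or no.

no

Even ignoring the required order, no revisit-free route from D to K manages to pass through all of F, N, and H: branching out from D, every path either misses one of them or, having collected them, can no longer reach K without re-entering a cell.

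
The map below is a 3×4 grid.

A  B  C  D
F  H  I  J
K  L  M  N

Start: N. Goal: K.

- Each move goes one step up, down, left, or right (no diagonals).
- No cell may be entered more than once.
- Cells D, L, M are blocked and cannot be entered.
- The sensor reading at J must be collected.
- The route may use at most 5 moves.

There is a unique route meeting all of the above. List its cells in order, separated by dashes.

N - J - I - H - F - K

Any route must reach J and still end at K within 5 moves, so the order of the required stops is forced.
Route from N: up to J, 3× left (reaching F), down to K — 5 moves in all.
Check: all required cells visited; 5 ≤ 5 moves.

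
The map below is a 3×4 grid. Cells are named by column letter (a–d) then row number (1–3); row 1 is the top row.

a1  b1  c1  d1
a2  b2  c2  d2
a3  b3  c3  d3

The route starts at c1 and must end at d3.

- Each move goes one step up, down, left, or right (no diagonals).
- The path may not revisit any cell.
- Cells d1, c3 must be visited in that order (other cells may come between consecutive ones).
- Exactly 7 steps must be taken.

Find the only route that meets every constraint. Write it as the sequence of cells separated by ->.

c1 -> d1 -> d2 -> c2 -> b2 -> b3 -> c3 -> d3

The waypoints must appear in the order d1, c3, with no cell reused.
Route from c1: right to d1, down to d2, 2× left (reaching b2), down to b3, 2× right (reaching d3) — 7 moves in all.
Check: order respected (d1 at step 1, c3 at step 6); 7 moves as required.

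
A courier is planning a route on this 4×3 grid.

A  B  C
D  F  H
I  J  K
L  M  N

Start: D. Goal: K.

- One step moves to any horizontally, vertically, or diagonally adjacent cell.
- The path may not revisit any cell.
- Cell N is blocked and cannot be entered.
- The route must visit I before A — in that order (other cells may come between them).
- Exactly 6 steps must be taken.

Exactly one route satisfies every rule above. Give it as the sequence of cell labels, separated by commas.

D, I, F, A, B, H, K

The waypoints must appear in the order I, A, with no cell reused.
Route from D: down to I, up-right to F, up-left to A, right to B, down-right to H, down to K — 6 moves in all.
Check: order respected (I at step 1, A at step 3); 6 moves as required.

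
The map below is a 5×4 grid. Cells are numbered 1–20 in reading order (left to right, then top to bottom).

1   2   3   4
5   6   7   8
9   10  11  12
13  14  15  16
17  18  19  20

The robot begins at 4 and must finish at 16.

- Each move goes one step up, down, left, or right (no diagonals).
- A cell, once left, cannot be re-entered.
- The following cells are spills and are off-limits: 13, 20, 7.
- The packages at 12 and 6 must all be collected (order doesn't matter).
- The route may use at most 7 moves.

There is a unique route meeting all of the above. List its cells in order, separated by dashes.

4 - 3 - 2 - 6 - 10 - 11 - 12 - 16

The budget equals the shortest possible length, so every move has to be on a shortest route through the required cells.
Route from 4: 2× left (reaching 2), 2× down (reaching 10), 2× right (reaching 12), down to 16 — 7 moves in all.
Check: all required cells visited; 7 ≤ 7 moves.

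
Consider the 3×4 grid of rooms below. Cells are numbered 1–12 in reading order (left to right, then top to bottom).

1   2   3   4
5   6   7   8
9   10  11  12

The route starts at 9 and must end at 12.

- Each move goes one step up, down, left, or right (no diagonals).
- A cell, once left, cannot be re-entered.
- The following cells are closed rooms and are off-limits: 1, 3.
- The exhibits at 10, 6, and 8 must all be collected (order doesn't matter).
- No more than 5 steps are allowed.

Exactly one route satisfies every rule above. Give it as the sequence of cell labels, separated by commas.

9, 10, 6, 7, 8, 12

The budget equals the shortest possible length, so every move has to be on a shortest route through the required cells.
Route from 9: right 1 to 10, up 1 to 6, right 2 to 8, down 1 to 12 — 5 moves in all.
Check: all required cells visited; 5 ≤ 5 moves.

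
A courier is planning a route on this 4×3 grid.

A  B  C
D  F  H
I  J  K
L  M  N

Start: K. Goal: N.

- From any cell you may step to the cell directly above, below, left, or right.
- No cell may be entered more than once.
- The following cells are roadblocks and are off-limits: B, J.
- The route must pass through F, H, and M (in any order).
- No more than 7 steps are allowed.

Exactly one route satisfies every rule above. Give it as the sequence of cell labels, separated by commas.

The budget equals the shortest possible length, so every move has to be on a shortest route through the required cells.
Route from K: up 1 to H, left 2 to D, down 2 to L, right 2 to N — 7 moves in all.
Check: all required cells visited; 7 ≤ 7 moves.

K, H, F, D, I, L, M, N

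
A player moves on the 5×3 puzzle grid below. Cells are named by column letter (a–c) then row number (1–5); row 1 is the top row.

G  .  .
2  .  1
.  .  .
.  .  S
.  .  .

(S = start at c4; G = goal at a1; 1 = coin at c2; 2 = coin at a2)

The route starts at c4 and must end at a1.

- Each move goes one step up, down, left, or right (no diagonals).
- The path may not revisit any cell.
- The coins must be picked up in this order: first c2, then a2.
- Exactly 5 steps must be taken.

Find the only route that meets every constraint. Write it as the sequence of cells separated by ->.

c4 -> c3 -> c2 -> b2 -> a2 -> a1

The waypoints must appear in the order c2, a2, with no cell reused.
Route from c4: up 2 to c2, left 2 to a2, up 1 to a1 — 5 moves in all.
Check: order respected (1 at step 2, 2 at step 4); 5 moves as required.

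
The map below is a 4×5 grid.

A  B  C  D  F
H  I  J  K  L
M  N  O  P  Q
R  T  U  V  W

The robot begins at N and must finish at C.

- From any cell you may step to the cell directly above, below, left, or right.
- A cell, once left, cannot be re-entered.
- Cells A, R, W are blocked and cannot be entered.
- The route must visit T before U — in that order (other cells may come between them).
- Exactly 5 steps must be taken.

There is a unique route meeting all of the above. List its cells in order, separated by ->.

N -> T -> U -> O -> J -> C

The waypoints must appear in the order T, U, with no cell reused.
Route from N: down to T, right to U, 3× up (reaching C) — 5 moves in all.
Check: order respected (T at step 1, U at step 2); 5 moves as required.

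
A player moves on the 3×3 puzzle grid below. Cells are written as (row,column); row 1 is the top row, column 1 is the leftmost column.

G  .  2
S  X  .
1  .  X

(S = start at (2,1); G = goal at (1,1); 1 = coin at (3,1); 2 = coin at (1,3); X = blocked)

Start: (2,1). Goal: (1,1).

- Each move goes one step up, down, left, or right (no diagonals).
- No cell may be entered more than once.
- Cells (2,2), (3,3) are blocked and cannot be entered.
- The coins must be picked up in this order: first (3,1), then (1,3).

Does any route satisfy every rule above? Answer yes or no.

no

Every way from (3,1) onward to (1,1) runs back through (2,1), which the route has already used — so it cannot be completed without a revisit.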